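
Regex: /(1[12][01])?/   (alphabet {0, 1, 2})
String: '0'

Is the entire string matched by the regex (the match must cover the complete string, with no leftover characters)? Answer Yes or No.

No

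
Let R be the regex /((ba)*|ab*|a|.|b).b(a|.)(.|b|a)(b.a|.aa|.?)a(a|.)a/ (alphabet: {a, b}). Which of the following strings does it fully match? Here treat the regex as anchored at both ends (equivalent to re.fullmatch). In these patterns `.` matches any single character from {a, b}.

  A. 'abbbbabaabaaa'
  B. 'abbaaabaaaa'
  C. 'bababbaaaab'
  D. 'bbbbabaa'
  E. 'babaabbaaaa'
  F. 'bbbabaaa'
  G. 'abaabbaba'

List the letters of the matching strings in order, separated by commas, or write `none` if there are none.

A, E, F

A → match
B. 'abbaaabaaaa' → no match
C. 'bababbaaaab' → no match — must end with 'a'
D. 'bbbbabaa' → no match
E. 'babaabbaaaa' → match
F. 'bbbabaaa' → match
G. 'abaabbaba' → no match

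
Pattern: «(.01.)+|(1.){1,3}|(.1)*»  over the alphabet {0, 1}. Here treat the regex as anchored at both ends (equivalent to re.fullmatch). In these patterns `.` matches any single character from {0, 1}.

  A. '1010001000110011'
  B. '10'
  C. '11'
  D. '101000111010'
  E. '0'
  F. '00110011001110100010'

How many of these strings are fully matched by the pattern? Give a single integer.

A → match
B → match
C → match
D → match
E → no match
F → match
Total matched: 5

5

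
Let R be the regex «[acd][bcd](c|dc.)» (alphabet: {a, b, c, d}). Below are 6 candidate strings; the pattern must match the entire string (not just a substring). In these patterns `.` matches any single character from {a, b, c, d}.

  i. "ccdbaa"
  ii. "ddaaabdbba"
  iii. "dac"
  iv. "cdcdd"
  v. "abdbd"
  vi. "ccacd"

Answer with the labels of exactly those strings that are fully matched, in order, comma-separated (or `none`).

i → no match
ii → no match
iii → no match
iv → no match
v → no match
vi → no match

none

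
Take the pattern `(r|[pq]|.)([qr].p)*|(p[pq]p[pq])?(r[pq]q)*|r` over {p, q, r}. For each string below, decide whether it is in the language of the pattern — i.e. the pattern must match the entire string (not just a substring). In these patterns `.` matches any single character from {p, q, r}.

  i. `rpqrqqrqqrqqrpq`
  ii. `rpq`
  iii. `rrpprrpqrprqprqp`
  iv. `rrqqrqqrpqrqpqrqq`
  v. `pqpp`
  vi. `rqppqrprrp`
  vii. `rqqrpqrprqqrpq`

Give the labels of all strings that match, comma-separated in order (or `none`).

i → match
ii. `rpq` → match
iii → match
iv → no match
v. `pqpp` → match
vi. `rqppqrprrp` → match
vii → no match

i, ii, iii, v, vi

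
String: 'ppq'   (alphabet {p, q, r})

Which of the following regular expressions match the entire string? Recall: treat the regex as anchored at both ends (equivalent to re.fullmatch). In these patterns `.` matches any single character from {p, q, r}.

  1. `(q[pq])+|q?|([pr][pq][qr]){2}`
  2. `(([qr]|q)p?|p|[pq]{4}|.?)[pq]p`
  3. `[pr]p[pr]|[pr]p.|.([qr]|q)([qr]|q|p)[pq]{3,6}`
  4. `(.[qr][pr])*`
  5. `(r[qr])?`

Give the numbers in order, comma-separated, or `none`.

3

1 → no match
2 → no match — must end with 'p'
3 → match
4 → no match
5 → no match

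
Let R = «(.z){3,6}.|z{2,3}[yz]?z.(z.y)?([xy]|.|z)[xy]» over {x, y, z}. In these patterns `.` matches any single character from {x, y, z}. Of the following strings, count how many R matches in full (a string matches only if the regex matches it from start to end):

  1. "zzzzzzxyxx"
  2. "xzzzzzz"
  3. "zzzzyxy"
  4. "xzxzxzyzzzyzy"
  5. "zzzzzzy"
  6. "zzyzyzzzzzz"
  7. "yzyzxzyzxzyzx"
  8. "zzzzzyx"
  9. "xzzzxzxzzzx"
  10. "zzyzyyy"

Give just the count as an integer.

10

1 → match
2 → match
3 → match
4 → match
5 → match
6 → match
7 → match
8 → match
9 → match
10 → match
Total matched: 10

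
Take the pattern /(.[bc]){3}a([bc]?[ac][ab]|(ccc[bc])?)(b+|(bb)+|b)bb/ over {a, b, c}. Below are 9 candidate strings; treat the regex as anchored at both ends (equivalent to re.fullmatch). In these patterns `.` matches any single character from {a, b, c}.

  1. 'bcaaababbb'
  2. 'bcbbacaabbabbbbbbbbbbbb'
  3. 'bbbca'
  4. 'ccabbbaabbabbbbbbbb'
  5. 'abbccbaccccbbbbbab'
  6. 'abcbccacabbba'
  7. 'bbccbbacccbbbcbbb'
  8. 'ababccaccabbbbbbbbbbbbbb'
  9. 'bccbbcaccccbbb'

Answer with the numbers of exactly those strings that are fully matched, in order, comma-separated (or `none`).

1 → no match
2 → no match
3 → no match — must end with 'bb'
4 → no match
5 → no match — must end with 'bb'
6 → no match — must end with 'bb'
7 → no match
8 → match
9 → match

8, 9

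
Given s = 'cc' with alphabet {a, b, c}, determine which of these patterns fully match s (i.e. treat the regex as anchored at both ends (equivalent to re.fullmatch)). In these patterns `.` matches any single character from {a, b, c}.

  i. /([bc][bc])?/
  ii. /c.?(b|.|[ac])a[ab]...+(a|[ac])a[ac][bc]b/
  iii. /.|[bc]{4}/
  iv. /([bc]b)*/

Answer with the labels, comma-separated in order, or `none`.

i → match
ii → no match — must end with 'b'
iii → no match
iv → no match

i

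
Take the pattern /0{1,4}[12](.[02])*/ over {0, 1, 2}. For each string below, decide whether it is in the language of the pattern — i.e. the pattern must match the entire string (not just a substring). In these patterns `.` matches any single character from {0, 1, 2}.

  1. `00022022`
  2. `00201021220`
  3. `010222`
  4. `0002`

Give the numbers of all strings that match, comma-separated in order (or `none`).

1, 3, 4

1 → match
2 → no match
3 → match
4 → match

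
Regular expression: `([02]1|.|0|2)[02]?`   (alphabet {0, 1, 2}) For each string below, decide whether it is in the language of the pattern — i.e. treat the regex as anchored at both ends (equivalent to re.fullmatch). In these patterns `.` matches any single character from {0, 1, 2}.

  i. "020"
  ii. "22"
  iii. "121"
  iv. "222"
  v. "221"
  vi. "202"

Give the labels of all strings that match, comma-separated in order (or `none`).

ii

i. "020" → no match
ii. "22" → match
iii. "121" → no match
iv. "222" → no match
v. "221" → no match
vi. "202" → no match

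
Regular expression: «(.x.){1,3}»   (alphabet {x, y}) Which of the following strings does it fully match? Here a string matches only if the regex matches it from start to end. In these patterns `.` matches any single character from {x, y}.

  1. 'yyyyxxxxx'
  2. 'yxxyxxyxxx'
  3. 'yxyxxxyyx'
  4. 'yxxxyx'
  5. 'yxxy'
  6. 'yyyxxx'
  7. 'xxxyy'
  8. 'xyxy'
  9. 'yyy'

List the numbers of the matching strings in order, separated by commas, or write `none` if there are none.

none

1 → no match
2 → no match
3 → no match
4 → no match
5 → no match
6 → no match
7 → no match
8 → no match
9 → no match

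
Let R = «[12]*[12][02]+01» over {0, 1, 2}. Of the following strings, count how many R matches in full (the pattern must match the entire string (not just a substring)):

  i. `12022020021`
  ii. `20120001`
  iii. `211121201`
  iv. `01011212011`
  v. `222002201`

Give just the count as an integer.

i → no match — must end with `01`
ii → no match
iii → match
iv → no match — must end with `01`
v → match
Total matched: 2

2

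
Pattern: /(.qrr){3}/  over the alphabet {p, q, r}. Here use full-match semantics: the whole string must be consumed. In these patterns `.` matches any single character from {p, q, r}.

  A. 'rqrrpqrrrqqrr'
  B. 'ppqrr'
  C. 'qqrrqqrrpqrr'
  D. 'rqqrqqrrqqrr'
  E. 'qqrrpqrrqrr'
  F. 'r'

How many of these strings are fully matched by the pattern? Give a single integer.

1

A → no match
B. 'ppqrr' → no match
C. 'qqrrqqrrpqrr' → match
D. 'rqqrqqrrqqrr' → no match
E. 'qqrrpqrrqrr' → no match
F. 'r' → no match — must end with 'qrr'
Total matched: 1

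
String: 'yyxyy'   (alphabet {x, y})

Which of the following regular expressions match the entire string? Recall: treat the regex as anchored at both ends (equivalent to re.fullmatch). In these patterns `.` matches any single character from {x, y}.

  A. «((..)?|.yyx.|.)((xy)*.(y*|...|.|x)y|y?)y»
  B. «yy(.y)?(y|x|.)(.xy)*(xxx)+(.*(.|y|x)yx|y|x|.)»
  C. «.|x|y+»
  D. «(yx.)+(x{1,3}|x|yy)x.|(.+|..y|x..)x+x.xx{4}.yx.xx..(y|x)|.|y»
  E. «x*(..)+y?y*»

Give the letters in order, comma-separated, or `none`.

A → match
B → no match
C → no match
D → no match
E → match

A, E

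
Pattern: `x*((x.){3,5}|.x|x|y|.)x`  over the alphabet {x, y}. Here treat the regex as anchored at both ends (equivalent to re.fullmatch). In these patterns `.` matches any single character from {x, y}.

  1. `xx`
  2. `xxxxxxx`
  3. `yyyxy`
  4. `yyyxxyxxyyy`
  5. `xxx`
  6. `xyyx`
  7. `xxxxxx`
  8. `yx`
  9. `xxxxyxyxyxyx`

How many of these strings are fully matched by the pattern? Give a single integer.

1 → match
2 → match
3 → no match — must end with `x`
4 → no match — must end with `x`
5 → match
6 → no match
7 → match
8 → match
9 → match
Total matched: 6

6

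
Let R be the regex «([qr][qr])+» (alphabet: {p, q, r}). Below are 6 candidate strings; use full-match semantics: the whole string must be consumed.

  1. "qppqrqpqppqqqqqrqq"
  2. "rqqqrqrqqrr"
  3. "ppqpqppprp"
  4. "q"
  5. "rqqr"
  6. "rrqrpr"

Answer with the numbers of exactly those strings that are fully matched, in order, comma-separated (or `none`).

5

1 → no match
2 → no match
3 → no match
4 → no match
5 → match
6 → no match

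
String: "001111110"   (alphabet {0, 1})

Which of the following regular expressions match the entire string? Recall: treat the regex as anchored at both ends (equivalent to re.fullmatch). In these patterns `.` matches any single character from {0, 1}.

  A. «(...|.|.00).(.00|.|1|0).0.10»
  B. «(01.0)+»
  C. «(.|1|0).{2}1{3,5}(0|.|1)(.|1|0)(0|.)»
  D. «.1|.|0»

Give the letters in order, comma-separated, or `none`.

C

A → no match
B → no match — must start with "01"
C → match
D → no match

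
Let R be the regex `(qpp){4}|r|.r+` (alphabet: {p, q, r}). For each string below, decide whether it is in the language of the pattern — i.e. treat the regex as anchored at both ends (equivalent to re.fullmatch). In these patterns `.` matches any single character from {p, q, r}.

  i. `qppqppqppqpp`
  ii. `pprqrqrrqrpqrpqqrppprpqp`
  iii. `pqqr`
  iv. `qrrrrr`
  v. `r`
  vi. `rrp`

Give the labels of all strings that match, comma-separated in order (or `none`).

i → match
ii → no match
iii → no match
iv → match
v → match
vi → no match

i, iv, v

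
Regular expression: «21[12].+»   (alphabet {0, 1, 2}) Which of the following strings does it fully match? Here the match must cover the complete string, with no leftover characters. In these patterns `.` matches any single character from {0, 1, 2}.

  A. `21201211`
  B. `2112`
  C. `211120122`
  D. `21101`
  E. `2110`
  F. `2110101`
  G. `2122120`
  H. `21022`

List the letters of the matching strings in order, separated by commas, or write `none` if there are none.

A, B, C, D, E, F, G

A → match
B → match
C → match
D → match
E → match
F → match
G → match
H → no match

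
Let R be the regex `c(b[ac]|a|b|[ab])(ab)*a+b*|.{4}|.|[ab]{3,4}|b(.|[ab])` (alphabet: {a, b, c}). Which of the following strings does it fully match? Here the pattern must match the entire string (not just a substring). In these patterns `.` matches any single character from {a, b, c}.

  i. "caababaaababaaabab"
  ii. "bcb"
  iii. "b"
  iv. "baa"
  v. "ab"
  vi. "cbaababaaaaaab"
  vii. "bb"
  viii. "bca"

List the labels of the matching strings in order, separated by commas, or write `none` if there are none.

iii, iv, vi, vii

i → no match
ii → no match
iii → match
iv → match
v → no match
vi → match
vii → match
viii → no match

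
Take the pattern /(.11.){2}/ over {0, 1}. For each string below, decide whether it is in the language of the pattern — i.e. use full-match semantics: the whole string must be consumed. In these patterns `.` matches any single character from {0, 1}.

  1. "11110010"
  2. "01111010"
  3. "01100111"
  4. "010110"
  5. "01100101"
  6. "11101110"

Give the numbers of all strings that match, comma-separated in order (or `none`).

3, 6

1 → no match
2 → no match
3 → match
4 → no match
5 → no match
6 → match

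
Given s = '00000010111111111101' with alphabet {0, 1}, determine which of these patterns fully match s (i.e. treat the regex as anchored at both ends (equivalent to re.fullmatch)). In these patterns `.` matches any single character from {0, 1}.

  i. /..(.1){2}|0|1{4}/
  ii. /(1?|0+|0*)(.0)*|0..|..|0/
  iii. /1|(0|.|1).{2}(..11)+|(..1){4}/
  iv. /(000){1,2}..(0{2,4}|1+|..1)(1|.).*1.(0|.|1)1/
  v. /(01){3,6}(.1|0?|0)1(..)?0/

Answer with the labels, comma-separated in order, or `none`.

iv

i → no match
ii → no match
iii → no match
iv → match
v → no match — must start with '01'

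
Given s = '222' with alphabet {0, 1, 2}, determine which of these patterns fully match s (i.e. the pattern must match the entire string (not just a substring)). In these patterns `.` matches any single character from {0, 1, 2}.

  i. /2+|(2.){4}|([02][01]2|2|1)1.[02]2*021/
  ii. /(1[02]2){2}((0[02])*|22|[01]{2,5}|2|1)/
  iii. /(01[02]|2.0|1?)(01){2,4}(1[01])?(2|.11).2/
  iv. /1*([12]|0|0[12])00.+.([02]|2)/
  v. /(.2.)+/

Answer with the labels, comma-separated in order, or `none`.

i, v

i → match
ii → no match — must start with '1'
iii → no match
iv → no match
v → match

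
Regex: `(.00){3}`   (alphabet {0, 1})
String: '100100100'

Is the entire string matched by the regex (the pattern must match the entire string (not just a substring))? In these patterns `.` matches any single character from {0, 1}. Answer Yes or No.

Yes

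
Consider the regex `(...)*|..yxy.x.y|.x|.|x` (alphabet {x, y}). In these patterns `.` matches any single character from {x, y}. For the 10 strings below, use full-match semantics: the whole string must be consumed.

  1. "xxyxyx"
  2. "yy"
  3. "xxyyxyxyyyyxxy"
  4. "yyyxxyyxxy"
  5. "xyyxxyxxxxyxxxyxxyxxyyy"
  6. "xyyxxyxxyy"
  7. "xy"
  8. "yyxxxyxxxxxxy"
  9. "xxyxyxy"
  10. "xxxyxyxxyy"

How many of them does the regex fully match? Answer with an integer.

1

1 → match
2 → no match
3 → no match
4 → no match
5 → no match
6 → no match
7 → no match
8 → no match
9 → no match
10 → no match
Total matched: 1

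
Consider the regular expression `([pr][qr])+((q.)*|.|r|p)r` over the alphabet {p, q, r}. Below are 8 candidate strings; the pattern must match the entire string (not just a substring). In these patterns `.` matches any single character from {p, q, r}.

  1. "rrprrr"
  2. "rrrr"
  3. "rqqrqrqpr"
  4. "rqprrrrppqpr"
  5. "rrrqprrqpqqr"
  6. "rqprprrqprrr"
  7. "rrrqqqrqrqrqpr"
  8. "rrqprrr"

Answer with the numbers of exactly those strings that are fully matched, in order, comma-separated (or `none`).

1 → match
2 → match
3 → match
4 → no match
5 → match
6 → match
7 → no match
8 → no match

1, 2, 3, 5, 6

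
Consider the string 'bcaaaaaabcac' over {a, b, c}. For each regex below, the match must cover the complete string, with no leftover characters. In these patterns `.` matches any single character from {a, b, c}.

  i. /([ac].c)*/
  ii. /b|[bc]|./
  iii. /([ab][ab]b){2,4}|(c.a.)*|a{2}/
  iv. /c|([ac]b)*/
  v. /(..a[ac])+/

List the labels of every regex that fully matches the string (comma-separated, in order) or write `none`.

v

i → no match
ii → no match
iii → no match
iv → no match
v → match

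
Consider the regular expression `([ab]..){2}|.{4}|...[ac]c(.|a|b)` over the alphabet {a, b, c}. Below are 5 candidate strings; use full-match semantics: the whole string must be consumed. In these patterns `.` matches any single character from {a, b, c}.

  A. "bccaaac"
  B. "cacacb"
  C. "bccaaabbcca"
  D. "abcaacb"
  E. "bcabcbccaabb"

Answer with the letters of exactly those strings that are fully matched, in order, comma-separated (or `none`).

B

A → no match
B → match
C → no match
D → no match
E → no match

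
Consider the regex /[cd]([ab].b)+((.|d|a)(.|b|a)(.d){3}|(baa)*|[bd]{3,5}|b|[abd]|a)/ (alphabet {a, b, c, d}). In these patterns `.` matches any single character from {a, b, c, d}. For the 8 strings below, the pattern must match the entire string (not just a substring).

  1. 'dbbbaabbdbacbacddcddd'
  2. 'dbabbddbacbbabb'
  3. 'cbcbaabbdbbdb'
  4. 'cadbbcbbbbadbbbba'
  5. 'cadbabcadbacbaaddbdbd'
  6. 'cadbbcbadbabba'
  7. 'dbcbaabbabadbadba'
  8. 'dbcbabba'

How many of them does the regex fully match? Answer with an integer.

1 → match
2 → no match
3 → match
4 → match
5 → no match
6 → match
7 → match
8. 'dbcbabba' → match
Total matched: 6

6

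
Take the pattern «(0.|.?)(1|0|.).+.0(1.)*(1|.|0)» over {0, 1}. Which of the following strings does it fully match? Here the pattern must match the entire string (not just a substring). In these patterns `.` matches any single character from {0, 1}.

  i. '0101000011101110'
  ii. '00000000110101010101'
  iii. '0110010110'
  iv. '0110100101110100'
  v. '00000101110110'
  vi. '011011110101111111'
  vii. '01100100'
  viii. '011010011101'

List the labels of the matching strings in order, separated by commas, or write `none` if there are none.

i → no match
ii → match
iii → match
iv → match
v → match
vi → match
vii → match
viii → match

ii, iii, iv, v, vi, vii, viii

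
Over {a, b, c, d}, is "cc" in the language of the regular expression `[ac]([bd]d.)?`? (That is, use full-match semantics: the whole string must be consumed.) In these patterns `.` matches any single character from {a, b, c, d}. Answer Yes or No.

No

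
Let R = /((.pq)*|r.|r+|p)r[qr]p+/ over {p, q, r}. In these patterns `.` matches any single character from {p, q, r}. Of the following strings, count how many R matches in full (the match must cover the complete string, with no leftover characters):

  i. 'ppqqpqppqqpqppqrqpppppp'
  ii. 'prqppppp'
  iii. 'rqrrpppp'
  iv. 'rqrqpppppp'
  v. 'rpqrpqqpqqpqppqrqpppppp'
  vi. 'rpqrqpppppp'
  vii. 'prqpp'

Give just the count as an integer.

7

i → match
ii → match
iii → match
iv → match
v → match
vi → match
vii → match
Total matched: 7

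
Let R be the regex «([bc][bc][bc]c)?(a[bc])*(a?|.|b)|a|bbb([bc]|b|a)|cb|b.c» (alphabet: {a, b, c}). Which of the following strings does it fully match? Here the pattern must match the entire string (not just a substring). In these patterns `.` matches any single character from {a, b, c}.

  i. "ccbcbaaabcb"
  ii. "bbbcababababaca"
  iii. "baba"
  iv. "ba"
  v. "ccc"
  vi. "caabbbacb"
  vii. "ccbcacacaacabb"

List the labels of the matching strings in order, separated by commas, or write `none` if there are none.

ii

i. "ccbcbaaabcb" → no match
ii → match
iii. "baba" → no match
iv. "ba" → no match
v. "ccc" → no match
vi. "caabbbacb" → no match
vii → no match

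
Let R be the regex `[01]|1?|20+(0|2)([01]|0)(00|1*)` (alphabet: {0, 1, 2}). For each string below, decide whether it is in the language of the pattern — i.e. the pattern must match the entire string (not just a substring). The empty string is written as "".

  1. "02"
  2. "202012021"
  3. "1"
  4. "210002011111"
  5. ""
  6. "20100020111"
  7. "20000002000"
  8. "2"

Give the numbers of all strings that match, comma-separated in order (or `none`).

1 → no match
2 → no match
3 → match
4 → no match
5 → match
6 → no match
7 → match
8 → no match

3, 5, 7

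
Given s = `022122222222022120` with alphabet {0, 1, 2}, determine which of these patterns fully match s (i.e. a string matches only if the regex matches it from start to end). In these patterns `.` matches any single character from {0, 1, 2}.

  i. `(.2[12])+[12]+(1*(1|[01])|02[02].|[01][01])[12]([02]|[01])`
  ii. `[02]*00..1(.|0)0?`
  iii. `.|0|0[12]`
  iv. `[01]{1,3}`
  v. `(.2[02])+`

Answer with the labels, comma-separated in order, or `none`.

i → match
ii → no match
iii → no match
iv → no match
v → match

i, v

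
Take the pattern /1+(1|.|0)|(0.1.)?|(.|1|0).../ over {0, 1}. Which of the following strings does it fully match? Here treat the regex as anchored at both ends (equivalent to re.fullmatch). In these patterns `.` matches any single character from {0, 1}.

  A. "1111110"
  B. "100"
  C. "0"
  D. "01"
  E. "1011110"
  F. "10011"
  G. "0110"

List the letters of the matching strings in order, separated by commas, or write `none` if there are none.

A → match
B → no match
C → no match
D → no match
E → no match
F → no match
G → match

A, G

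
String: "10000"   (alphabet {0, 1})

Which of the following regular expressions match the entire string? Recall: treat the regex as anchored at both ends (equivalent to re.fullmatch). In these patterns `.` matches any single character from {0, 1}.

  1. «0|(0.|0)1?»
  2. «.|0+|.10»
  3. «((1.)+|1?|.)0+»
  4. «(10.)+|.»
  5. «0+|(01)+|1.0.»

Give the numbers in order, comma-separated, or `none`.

1 → no match — must start with "0"
2 → no match
3 → match
4 → no match
5 → no match

3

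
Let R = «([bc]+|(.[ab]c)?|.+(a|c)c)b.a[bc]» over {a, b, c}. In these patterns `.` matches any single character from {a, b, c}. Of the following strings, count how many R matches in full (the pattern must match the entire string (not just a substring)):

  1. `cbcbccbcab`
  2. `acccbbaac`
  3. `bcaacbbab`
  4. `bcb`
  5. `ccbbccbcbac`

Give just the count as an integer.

1 → match
2 → no match
3 → match
4 → no match
5 → no match
Total matched: 2

2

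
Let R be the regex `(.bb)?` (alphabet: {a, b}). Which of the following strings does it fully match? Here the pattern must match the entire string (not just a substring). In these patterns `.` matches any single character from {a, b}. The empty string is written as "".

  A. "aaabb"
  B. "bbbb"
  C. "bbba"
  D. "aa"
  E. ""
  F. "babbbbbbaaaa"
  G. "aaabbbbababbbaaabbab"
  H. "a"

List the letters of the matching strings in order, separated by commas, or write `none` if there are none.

E

A → no match
B → no match
C → no match
D → no match
E → match
F → no match
G → no match
H → no match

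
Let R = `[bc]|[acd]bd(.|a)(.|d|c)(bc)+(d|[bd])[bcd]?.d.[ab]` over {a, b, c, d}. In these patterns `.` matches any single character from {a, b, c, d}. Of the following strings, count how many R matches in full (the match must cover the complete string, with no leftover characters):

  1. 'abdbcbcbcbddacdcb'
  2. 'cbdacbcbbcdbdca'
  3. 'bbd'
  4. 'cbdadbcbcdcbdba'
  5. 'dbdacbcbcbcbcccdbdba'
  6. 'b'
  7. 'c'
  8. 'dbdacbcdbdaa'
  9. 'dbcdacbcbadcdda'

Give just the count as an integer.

4

1 → no match
2 → no match
3 → no match
4 → match
5 → no match
6 → match
7 → match
8 → match
9 → no match
Total matched: 4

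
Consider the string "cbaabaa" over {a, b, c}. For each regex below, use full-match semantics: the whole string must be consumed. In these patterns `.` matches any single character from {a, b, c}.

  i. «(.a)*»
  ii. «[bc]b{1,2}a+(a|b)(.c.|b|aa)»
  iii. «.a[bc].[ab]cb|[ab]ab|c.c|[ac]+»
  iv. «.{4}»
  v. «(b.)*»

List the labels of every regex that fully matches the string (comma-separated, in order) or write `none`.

ii

i → no match
ii → match
iii → no match
iv → no match
v → no match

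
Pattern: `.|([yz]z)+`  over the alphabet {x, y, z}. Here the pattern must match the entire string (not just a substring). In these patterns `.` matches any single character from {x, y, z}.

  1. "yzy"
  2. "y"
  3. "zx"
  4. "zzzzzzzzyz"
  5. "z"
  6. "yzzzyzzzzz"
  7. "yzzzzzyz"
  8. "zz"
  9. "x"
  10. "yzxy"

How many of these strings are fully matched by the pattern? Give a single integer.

1 → no match
2 → match
3 → no match
4 → match
5 → match
6 → match
7 → match
8 → match
9 → match
10 → no match
Total matched: 7

7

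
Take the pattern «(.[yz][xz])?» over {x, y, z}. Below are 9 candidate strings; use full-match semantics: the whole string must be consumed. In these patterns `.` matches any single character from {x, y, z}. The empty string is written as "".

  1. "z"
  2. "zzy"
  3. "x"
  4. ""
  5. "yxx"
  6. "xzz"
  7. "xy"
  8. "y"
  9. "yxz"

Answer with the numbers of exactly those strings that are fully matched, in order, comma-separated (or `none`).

1 → no match
2 → no match
3 → no match
4 → match
5 → no match
6 → match
7 → no match
8 → no match
9 → no match

4, 6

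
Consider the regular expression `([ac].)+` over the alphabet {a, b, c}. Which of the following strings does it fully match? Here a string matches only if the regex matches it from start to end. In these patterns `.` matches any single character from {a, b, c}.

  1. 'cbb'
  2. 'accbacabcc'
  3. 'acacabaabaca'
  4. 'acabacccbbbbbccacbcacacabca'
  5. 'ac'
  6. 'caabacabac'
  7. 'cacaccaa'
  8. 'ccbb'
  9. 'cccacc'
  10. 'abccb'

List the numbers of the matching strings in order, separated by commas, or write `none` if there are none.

1 → no match
2 → match
3 → no match
4 → no match
5 → match
6 → match
7 → match
8 → no match
9 → match
10 → no match

2, 5, 6, 7, 9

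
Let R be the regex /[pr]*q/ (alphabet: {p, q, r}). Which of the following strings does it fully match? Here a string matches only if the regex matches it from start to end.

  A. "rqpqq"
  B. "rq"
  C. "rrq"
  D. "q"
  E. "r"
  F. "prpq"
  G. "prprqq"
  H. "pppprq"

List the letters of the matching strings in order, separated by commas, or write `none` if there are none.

A → no match
B → match
C → match
D → match
E → no match — must end with "q"
F → match
G → no match
H → match

B, C, D, F, H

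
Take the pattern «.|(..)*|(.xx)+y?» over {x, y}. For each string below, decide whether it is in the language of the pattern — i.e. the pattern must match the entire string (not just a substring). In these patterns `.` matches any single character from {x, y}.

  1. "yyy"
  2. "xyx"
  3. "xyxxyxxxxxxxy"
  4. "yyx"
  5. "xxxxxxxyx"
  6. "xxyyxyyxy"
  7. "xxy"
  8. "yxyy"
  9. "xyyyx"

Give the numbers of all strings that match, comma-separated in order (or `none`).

1 → no match
2 → no match
3 → no match
4 → no match
5 → no match
6 → no match
7 → no match
8 → match
9 → no match

8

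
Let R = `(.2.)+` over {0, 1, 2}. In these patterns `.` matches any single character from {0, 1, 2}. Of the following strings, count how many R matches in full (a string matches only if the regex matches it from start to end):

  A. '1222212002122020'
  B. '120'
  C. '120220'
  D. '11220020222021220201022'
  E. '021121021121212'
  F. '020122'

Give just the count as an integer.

3

A → no match
B → match
C → match
D → no match
E → no match
F → match
Total matched: 3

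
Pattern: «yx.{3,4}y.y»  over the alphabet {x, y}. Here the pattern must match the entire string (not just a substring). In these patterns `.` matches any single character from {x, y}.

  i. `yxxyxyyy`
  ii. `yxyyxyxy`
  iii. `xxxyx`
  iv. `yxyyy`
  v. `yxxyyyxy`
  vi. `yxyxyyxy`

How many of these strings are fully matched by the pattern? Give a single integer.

4

i → match
ii → match
iii → no match — must start with `yx`
iv → no match
v → match
vi → match
Total matched: 4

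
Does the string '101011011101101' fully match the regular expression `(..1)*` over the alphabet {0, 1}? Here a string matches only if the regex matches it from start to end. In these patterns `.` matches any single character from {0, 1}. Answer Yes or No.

Yes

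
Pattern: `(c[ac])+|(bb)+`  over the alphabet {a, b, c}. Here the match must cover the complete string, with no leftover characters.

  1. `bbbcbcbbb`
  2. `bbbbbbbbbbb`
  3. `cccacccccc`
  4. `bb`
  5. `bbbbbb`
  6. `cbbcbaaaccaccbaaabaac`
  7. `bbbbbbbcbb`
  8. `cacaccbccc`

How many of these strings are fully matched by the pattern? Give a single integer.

3

1 → no match
2 → no match
3 → match
4 → match
5 → match
6 → no match
7 → no match
8 → no match
Total matched: 3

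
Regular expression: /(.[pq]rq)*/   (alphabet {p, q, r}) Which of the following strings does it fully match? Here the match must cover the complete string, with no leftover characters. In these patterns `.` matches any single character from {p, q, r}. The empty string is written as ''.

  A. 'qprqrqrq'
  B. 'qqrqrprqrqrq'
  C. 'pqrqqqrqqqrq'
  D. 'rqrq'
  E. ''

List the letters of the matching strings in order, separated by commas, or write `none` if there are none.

A, B, C, D, E

A → match
B → match
C → match
D → match
E → match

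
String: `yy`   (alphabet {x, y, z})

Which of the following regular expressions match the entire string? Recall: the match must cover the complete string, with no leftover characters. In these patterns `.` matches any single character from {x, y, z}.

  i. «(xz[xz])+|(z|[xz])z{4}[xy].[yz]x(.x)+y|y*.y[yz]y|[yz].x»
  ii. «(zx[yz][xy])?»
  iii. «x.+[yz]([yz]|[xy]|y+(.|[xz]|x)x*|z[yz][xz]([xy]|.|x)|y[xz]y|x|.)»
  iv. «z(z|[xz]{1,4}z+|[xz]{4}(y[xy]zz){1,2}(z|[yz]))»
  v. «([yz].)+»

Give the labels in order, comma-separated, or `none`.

i → no match
ii → no match
iii → no match — must start with `x`
iv → no match — must start with `z`
v → match

v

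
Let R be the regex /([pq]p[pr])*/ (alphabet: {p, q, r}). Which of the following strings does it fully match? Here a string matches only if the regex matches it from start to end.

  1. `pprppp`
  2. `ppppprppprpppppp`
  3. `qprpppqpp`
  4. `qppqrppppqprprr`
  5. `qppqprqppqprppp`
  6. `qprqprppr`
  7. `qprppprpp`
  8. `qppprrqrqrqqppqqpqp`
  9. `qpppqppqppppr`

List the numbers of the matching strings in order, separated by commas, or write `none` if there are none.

1 → match
2 → no match
3 → match
4 → no match
5 → match
6 → match
7 → no match
8 → no match
9 → no match

1, 3, 5, 6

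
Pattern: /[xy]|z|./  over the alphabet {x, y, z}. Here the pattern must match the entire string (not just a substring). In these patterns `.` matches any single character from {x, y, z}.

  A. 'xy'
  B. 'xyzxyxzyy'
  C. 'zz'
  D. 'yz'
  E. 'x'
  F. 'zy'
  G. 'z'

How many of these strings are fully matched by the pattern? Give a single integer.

2

A → no match
B → no match
C → no match
D → no match
E → match
F → no match
G → match
Total matched: 2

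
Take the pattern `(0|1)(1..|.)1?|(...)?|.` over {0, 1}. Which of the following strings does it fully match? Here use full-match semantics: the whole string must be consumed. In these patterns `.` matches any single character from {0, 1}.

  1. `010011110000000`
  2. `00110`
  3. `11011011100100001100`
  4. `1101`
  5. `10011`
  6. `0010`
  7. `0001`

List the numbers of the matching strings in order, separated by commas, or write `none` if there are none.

4

1 → no match
2 → no match
3 → no match
4 → match
5 → no match
6 → no match
7 → no match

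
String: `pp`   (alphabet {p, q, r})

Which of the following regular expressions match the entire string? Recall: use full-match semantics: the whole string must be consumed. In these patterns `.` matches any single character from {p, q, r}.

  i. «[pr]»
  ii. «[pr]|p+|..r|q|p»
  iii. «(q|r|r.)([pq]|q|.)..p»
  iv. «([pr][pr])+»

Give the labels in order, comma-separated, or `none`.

ii, iv

i → no match
ii → match
iii → no match
iv → match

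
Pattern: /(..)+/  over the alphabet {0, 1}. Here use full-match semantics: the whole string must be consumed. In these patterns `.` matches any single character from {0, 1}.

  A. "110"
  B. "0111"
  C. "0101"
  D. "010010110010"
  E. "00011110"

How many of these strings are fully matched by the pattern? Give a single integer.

4

A → no match
B → match
C → match
D → match
E → match
Total matched: 4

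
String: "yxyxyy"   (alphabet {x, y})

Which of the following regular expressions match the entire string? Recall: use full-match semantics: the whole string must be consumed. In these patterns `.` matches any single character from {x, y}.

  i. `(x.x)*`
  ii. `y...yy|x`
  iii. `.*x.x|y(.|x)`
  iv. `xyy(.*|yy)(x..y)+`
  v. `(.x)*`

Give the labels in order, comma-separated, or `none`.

i → no match
ii → match
iii → no match
iv → no match — must start with "xyy"
v → no match

ii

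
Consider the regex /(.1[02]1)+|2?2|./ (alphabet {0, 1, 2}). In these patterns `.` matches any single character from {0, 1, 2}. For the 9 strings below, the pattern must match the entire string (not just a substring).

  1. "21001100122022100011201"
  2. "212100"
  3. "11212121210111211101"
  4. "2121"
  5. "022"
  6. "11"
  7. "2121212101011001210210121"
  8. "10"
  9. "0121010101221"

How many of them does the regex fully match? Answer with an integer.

2

1 → no match
2 → no match
3 → match
4 → match
5 → no match
6 → no match
7 → no match
8 → no match
9 → no match
Total matched: 2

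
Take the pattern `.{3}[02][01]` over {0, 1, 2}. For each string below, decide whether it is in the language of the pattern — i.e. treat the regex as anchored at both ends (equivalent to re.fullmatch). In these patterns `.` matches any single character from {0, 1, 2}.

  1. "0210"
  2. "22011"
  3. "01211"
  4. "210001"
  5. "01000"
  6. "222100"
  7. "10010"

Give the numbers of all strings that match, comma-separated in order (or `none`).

1 → no match
2 → no match
3 → no match
4 → no match
5 → match
6 → no match
7 → no match

5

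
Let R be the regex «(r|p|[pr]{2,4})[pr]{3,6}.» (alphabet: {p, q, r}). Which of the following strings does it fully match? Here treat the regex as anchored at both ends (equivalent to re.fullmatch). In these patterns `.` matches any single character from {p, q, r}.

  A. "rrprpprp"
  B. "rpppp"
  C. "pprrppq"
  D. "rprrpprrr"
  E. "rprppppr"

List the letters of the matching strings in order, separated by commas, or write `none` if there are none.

A → match
B → match
C → match
D → match
E → match

A, B, C, D, E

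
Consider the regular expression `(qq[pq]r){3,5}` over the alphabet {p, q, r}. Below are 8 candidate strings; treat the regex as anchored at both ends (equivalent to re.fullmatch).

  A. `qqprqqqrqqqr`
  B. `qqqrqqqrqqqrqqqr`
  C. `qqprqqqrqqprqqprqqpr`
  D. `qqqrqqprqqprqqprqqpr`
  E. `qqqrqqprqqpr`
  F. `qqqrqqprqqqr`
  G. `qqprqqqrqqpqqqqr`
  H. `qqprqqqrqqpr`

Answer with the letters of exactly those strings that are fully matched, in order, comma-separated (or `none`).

A → match
B → match
C → match
D → match
E → match
F → match
G → no match
H → match

A, B, C, D, E, F, H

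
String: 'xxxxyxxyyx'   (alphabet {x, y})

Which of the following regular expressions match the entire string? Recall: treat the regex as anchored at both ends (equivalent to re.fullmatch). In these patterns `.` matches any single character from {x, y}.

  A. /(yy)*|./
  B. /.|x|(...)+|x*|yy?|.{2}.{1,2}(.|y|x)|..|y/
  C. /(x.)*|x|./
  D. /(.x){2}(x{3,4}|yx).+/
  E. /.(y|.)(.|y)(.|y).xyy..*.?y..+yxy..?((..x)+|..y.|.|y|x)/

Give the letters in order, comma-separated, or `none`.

D

A → no match
B → no match
C → no match
D → match
E → no match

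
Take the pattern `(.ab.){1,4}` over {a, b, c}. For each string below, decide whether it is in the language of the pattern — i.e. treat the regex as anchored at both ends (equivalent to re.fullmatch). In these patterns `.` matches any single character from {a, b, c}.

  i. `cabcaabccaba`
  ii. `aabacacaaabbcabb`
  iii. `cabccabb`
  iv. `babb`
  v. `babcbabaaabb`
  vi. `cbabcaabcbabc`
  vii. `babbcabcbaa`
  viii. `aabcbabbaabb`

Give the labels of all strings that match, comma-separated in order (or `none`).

i → match
ii → no match
iii → match
iv → match
v → match
vi → no match
vii → no match
viii → match

i, iii, iv, v, viii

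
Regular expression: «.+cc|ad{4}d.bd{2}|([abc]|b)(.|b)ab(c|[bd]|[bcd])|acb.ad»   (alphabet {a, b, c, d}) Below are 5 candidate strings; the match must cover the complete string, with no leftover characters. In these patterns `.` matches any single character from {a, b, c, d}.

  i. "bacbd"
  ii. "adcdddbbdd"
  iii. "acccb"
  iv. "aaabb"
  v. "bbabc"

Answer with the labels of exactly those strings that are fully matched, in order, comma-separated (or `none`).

iv, v

i. "bacbd" → no match
ii. "adcdddbbdd" → no match
iii. "acccb" → no match
iv. "aaabb" → match
v. "bbabc" → match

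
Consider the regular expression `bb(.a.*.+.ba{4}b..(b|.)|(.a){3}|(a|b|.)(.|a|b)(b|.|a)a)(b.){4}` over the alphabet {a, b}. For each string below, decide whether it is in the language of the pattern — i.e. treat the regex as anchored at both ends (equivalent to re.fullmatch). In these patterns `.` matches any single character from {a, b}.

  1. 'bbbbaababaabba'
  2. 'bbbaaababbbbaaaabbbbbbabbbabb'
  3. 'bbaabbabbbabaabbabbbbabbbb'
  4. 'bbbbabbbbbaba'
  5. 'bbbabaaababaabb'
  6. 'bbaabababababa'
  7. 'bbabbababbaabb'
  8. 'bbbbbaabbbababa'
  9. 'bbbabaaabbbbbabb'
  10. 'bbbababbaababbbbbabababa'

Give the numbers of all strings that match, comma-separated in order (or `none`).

1 → no match
2 → no match
3 → no match
4 → no match
5 → no match
6 → match
7 → no match
8 → no match
9 → match
10 → no match

6, 9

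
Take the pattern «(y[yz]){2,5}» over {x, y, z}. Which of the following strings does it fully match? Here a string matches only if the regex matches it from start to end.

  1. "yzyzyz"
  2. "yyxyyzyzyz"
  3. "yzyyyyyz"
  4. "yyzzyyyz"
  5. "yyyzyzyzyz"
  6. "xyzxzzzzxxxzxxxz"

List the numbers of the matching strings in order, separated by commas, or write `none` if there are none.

1 → match
2 → no match
3 → match
4 → no match
5 → match
6 → no match — must start with "y"

1, 3, 5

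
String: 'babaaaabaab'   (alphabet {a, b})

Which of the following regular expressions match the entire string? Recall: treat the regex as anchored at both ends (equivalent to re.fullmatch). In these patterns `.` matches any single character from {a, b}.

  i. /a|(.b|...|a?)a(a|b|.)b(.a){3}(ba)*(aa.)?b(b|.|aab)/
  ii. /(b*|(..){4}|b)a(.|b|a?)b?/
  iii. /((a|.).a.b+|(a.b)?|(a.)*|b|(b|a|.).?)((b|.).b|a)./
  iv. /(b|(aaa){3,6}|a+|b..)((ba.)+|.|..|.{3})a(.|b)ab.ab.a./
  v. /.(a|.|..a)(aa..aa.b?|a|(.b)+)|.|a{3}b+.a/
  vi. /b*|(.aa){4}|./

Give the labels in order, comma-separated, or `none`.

ii, v

i → no match
ii → match
iii → no match
iv → no match
v → match
vi → no match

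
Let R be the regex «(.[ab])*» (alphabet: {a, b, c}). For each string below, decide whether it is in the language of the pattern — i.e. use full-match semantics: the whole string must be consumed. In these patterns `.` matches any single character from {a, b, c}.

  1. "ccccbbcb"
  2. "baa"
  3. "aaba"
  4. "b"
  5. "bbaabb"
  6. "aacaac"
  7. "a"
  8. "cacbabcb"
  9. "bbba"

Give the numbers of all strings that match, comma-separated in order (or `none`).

1 → no match
2 → no match
3 → match
4 → no match
5 → match
6 → no match
7 → no match
8 → match
9 → match

3, 5, 8, 9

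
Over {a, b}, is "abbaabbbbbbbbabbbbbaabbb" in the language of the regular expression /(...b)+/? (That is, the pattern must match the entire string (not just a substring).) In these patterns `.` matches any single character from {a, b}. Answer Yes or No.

No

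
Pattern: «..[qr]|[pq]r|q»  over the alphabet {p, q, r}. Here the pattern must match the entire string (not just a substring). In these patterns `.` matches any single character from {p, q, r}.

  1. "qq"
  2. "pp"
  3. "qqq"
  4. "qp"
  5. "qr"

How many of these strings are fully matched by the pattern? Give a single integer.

1 → no match
2 → no match
3 → match
4 → no match
5 → match
Total matched: 2

2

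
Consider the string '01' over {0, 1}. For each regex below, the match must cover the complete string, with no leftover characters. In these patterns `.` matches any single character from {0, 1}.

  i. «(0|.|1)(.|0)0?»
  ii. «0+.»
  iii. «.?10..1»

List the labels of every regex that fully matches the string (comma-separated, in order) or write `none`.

i, ii

i → match
ii → match
iii → no match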